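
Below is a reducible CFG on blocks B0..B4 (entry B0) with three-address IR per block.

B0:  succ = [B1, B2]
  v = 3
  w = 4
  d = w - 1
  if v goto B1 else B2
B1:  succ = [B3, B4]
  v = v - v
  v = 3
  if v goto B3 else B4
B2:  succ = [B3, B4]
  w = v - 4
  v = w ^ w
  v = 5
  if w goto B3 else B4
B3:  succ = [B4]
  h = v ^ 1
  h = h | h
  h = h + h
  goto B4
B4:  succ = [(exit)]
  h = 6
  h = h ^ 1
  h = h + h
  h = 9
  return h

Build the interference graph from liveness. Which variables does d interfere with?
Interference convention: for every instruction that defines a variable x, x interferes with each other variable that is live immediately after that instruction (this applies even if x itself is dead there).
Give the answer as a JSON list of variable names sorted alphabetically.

Block summaries:
  B0: {d,v,w} / ∅
  B1: {v} / {v}
  B2: {v,w} / {v}
  B3: {h} / {v}
  B4: {h} / ∅

Live sets:
  B0 li=∅ lo={v}
  B1 li={v} lo={v}
  B2 li={v} lo={v}
  B3 li={v} lo=∅
  B4 li=∅ lo=∅

Interference:
  d↔{v}
  h↔∅
  v↔{d,w}
  w↔{v}

N(d) = ["v"]

Answer: ["v"]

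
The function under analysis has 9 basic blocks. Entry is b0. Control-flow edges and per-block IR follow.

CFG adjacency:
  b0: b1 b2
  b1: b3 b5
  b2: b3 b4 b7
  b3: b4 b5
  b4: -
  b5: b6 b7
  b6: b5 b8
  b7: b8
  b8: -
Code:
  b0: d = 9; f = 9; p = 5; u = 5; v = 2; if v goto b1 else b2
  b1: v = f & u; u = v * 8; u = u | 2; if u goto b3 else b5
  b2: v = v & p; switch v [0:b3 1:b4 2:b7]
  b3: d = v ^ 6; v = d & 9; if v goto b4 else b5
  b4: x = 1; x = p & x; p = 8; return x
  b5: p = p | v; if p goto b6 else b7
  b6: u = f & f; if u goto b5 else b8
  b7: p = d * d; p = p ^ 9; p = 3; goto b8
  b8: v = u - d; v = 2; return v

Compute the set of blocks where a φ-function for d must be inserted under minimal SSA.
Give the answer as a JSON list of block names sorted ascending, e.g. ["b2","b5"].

Answer: ["b4", "b5", "b7", "b8"]

Derivation:
idom tree: b1←b0 b2←b0 b3←b0 b4←b0 b5←b0 b6←b5 b7←b0 b8←b0
Dom at joins:
  b3: preds {b1,b2}: {b0,b1} ∩ {b0,b2} = {b0}; idom=b0
  b4: preds {b2,b3}: {b0,b2} ∩ {b0,b3} = {b0}; idom=b0
  b5: preds {b1,b3,b6}: {b0,b1} ∩ {b0,b3} ∩ {b0,b5,b6} = {b0}; idom=b0
  b7: preds {b2,b5}: {b0,b2} ∩ {b0,b5} = {b0}; idom=b0
  b8: preds {b6,b7}: {b0,b5,b6} ∩ {b0,b7} = {b0}; idom=b0

Frontier:
  b3←b1: walk b1 to b0
  b3←b2: walk b2 to b0
  b4←b2: walk b2 to b0
  b4←b3: walk b3 to b0
  b5←b1: walk b1 to b0
  b5←b3: walk b3 to b0
  b5←b6: walk b6→b5 to b0
  b7←b2: walk b2 to b0
  b7←b5: walk b5 to b0
  b8←b6: walk b6→b5 to b0
  b8←b7: walk b7 to b0
  b0: DF=∅
  b1: DF={b3,b5}
  b2: DF={b3,b4,b7}
  b3: DF={b4,b5}
  b4: DF=∅
  b5: DF={b5,b7,b8}
  b6: DF={b5,b8}
  b7: DF={b8}
  b8: DF=∅

φ for d: defs {b0,b3}
  DF⁺ = {b4,b5,b7,b8}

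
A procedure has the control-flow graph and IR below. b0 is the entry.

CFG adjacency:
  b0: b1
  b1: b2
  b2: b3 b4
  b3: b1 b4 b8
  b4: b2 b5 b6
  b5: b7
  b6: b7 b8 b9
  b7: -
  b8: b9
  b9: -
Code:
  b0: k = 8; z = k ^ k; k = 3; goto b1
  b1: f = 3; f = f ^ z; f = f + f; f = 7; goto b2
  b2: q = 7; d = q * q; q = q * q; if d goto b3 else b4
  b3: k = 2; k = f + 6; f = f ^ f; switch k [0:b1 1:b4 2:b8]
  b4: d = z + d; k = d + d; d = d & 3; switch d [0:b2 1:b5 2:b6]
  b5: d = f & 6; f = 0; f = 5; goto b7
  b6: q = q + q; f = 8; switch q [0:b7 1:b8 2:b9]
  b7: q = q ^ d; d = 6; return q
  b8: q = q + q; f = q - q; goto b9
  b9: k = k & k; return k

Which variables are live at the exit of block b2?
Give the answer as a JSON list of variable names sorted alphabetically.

Block summaries:
  b0 def {k,z} use ∅
  b1 def {f} use {z}
  b2 def {d,q} use ∅
  b3 def {f,k} use {f}
  b4 def {d,k} use {d,z}
  b5 def {d,f} use {f}
  b6 def {f,q} use {q}
  b7 def {d,q} use {d,q}
  b8 def {f,q} use {q}
  b9 def {k} use {k}

Backward fixpoint:
  live b0: ∅→{z}
  live b1: {z}→{f,z}
  live b2: {f,z}→{d,f,q,z}
  live b3: {d,f,q,z}→{d,f,k,q,z}
  live b4: {d,f,q,z}→{d,f,k,q,z}
  live b5: {f,q}→{d,q}
  live b6: {d,k,q}→{d,k,q}
  live b7: {d,q}→∅
  live b8: {k,q}→{k}
  live b9: {k}→∅

live-out(b2) = ["d", "f", "q", "z"]

Answer: ["d", "f", "q", "z"]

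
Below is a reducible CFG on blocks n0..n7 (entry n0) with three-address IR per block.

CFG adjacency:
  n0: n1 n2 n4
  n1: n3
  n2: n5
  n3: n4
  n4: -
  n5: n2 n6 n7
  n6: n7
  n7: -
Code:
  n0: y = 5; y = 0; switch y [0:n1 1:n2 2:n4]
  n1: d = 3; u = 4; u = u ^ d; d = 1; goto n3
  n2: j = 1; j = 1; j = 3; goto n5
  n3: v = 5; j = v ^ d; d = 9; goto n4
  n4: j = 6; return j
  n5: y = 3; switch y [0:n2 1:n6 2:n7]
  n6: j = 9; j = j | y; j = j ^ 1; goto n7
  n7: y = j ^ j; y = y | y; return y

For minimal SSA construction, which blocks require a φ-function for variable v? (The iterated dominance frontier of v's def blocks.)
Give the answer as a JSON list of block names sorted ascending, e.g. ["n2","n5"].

idom tree: n1←n0 n2←n0 n3←n1 n4←n0 n5←n2 n6←n5 n7←n5
Dom∩ at merges:
  n2: preds {n0,n5}: {n0} ∩ {n0,n2,n5} = {n0}; idom=n0
  n4: preds {n0,n3}: {n0} ∩ {n0,n1,n3} = {n0}; idom=n0
  n7: preds {n5,n6}: {n0,n2,n5} ∩ {n0,n2,n5,n6} = {n0,n2,n5}; idom=n5

DF walk-up:
  n2←n0: walk · to n0
  n2←n5: walk n5→n2 to n0
  n4←n0: walk · to n0
  n4←n3: walk n3→n1 to n0
  n7←n5: walk · to n5
  n7←n6: walk n6 to n5
  DF(n0)=∅
  DF(n1)={n4}
  DF(n2)={n2}
  DF(n3)={n4}
  DF(n4)=∅
  DF(n5)={n2}
  DF(n6)={n7}
  DF(n7)=∅

φ for v: defs {n3}
  DF⁺ = {n4}

Answer: ["n4"]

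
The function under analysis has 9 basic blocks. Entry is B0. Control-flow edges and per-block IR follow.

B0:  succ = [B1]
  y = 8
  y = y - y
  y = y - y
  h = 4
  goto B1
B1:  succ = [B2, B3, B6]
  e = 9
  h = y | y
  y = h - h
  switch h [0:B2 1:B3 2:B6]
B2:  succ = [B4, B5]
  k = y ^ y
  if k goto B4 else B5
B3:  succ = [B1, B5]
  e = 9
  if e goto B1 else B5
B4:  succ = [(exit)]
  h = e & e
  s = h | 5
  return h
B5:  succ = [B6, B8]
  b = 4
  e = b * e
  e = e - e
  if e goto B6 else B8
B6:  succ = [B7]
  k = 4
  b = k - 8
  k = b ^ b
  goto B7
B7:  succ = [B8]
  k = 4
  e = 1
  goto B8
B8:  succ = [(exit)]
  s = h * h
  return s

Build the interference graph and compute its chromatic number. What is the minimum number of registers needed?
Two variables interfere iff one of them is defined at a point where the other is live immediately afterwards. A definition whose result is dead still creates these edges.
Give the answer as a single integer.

Answer: 3

Working:
def/use:
  B0: {h,y} / ∅
  B1: {e,h,y} / {y}
  B2: {k} / {y}
  B3: {e} / ∅
  B4: {h,s} / {e}
  B5: {b,e} / {e}
  B6: {b,k} / ∅
  B7: {e,k} / ∅
  B8: {s} / {h}

Liveness:
  B0: in=∅ out={y}
  B1: in={y} out={e,h,y}
  B2: in={e,h,y} out={e,h}
  B3: in={h,y} out={e,h,y}
  B4: in={e} out=∅
  B5: in={e,h} out={h}
  B6: in={h} out={h}
  B7: in={h} out={h}
  B8: in={h} out=∅

Interfere edges:
  b: {e,h}
  e: {b,h,k,y}
  h: {b,e,k,s,y}
  k: {e,h}
  s: {h}
  y: {e,h}

Colouring:
  {b,e,h} pairwise interfere (3-clique) ⇒ χ ≥ 3
  3-colouring: R0={h}  R1={e,s}  R2={b,k,y}
  χ = 3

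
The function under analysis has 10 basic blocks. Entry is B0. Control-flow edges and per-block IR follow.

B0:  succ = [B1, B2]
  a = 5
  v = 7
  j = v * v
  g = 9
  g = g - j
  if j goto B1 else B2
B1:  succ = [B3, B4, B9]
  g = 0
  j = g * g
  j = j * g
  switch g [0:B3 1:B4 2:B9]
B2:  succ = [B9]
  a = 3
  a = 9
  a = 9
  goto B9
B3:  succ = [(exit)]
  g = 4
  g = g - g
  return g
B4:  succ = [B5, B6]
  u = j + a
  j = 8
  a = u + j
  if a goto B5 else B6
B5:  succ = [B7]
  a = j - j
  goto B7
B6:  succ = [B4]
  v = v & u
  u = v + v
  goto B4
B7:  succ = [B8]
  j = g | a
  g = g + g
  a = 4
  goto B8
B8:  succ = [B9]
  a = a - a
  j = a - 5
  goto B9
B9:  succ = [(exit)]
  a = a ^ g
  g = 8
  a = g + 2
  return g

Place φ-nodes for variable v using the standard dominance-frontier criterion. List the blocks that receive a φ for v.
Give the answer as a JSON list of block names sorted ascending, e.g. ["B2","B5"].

idom tree: B1←B0 B2←B0 B3←B1 B4←B1 B5←B4 B6←B4 B7←B5 B8←B7 B9←B0
Dom at joins:
  B4: preds {B1,B6}: {B0,B1} ∩ {B0,B1,B4,B6} = {B0,B1}; idom=B1
  B9: preds {B1,B2,B8}: {B0,B1} ∩ {B0,B2} ∩ {B0,B1,B4,B5,B7,B8} = {B0}; idom=B0

DF walk-up:
  B4←B1: walk · to B1
  B4←B6: walk B6→B4 to B1
  B9←B1: walk B1 to B0
  B9←B2: walk B2 to B0
  B9←B8: walk B8→B7→B5→B4→B1 to B0
  B0: DF=∅
  B1: DF={B9}
  B2: DF={B9}
  B3: DF=∅
  B4: DF={B4,B9}
  B5: DF={B9}
  B6: DF={B4}
  B7: DF={B9}
  B8: DF={B9}
  B9: DF=∅

φ for v: defs {B0,B6}
  DF⁺ = {B4,B9}

Answer: ["B4", "B9"]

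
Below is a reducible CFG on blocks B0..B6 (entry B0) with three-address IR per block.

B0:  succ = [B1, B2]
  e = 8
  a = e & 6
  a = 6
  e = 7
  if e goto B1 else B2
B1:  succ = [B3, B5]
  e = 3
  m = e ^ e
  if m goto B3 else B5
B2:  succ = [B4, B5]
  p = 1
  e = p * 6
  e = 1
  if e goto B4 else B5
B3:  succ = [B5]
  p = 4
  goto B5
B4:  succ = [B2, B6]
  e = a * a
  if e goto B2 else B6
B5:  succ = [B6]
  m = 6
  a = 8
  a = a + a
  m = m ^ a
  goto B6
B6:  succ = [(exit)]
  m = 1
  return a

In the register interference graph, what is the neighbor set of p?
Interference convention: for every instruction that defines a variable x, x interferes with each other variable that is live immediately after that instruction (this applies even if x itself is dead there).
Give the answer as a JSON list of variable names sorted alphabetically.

Per-block:
  B0: {a,e} / ∅
  B1: {e,m} / ∅
  B2: {e,p} / ∅
  B3: {p} / ∅
  B4: {e} / {a}
  B5: {a,m} / ∅
  B6: {m} / {a}

Live sets:
  live B0: ∅→{a}
  live B1: ∅→∅
  live B2: {a}→{a}
  live B3: ∅→∅
  live B4: {a}→{a}
  live B5: ∅→{a}
  live B6: {a}→∅

Interfere edges:
  a — {e,m,p}
  e — {a}
  m — {a}
  p — {a}

N(p) = ["a"]

Answer: ["a"]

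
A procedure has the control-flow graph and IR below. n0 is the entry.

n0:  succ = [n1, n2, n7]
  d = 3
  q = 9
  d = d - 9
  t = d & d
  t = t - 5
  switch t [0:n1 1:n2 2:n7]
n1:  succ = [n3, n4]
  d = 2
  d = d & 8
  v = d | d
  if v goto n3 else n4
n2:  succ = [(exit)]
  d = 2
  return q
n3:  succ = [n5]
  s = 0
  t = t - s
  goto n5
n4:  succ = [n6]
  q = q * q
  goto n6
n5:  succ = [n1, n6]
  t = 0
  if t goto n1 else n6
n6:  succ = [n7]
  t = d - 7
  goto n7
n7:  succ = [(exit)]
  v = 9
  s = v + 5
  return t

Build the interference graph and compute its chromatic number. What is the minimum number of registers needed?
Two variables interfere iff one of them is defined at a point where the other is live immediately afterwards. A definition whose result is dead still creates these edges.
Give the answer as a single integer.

Answer: 4

Analysis:
Block summaries:
  n0: def={d,q,t} ue=∅
  n1: def={d,v} ue=∅
  n2: def={d} ue={q}
  n3: def={s,t} ue={t}
  n4: def={q} ue={q}
  n5: def={t} ue=∅
  n6: def={t} ue={d}
  n7: def={s,v} ue={t}

Liveness:
  n0: in=∅ out={q,t}
  n1: in={q,t} out={d,q,t}
  n2: in={q} out=∅
  n3: in={d,q,t} out={d,q}
  n4: in={d,q} out={d}
  n5: in={d,q} out={d,q,t}
  n6: in={d} out={t}
  n7: in={t} out=∅

Interference:
  d↔{q,s,t,v}
  q↔{d,s,t,v}
  s↔{d,q,t}
  t↔{d,q,s,v}
  v↔{d,q,t}

Colouring:
  lower bound: {d,q,s,t} mutually conflict ⇒ χ ≥ 4
  4-colouring: R0={d}  R1={q}  R2={t}  R3={s,v}
  χ = 4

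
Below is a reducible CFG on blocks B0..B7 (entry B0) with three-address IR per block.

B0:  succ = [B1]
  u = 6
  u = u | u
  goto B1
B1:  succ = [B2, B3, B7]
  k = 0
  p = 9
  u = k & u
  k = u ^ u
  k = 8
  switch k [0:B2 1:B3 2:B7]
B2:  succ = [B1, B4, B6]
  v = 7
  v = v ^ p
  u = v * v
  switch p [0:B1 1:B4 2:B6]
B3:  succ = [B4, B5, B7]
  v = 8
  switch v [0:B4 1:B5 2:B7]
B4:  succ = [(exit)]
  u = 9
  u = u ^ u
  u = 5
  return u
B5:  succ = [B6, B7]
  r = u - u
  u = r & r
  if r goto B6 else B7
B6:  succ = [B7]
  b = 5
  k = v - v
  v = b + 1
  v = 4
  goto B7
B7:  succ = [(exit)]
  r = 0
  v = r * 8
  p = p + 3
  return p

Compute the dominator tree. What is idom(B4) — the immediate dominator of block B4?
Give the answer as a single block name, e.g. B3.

idom tree: B1←B0 B2←B1 B3←B1 B4←B1 B5←B3 B6←B1 B7←B1
Dom at joins:
  B1: preds {B0,B2}: {B0} ∩ {B0,B1,B2} = {B0}; idom=B0
  B4: preds {B2,B3}: {B0,B1,B2} ∩ {B0,B1,B3} = {B0,B1}; idom=B1
  B6: preds {B2,B5}: {B0,B1,B2} ∩ {B0,B1,B3,B5} = {B0,B1}; idom=B1
  B7: preds {B1,B3,B5,B6}: {B0,B1} ∩ {B0,B1,B3} ∩ {B0,B1,B3,B5} ∩ {B0,B1,B6} = {B0,B1}; idom=B1

idom(B4) = B1

Answer: B1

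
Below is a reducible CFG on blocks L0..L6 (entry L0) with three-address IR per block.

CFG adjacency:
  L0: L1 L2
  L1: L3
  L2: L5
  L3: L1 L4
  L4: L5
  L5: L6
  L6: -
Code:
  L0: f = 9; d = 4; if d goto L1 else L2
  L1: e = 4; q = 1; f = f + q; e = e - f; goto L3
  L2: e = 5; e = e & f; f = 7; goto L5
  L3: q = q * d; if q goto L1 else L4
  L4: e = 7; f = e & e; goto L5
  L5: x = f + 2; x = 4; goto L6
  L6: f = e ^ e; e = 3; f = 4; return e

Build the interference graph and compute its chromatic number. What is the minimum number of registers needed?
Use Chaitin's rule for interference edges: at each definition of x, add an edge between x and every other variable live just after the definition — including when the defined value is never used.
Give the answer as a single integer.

Answer: 4

Working:
Per-block:
  L0: def={d,f} ue=∅
  L1: def={e,f,q} ue={f}
  L2: def={e,f} ue={f}
  L3: def={q} ue={d,q}
  L4: def={e,f} ue=∅
  L5: def={x} ue={f}
  L6: def={e,f} ue={e}

Live sets:
  L0: in=∅ out={d,f}
  L1: in={d,f} out={d,f,q}
  L2: in={f} out={e,f}
  L3: in={d,f,q} out={d,f}
  L4: in=∅ out={e,f}
  L5: in={e,f} out={e}
  L6: in={e} out=∅

Interfere edges:
  d↔{e,f,q}
  e↔{d,f,q,x}
  f↔{d,e,q}
  q↔{d,e,f}
  x↔{e}

Chromatic number:
  lower bound: {d,e,f,q} mutually conflict ⇒ χ ≥ 4
  4-colouring: r0={e}  r1={d,x}  r2={f}  r3={q}
  χ = 4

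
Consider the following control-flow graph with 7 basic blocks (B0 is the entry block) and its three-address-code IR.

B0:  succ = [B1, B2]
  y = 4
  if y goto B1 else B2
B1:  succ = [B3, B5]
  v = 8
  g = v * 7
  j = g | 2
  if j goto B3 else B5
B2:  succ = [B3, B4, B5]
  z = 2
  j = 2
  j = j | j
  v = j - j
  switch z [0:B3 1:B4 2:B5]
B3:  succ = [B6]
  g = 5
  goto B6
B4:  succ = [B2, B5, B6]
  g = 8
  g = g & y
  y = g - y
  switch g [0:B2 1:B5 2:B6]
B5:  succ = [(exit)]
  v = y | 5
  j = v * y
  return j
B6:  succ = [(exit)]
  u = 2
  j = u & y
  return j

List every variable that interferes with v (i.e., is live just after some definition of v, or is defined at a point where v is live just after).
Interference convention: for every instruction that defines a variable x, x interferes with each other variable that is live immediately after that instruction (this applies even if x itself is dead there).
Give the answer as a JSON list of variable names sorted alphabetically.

Block summaries:
  B0 def {y} use ∅
  B1 def {g,j,v} use ∅
  B2 def {j,v,z} use ∅
  B3 def {g} use ∅
  B4 def {g,y} use {y}
  B5 def {j,v} use {y}
  B6 def {j,u} use {y}

Liveness:
  live B0: ∅→{y}
  live B1: {y}→{y}
  live B2: {y}→{y}
  live B3: {y}→{y}
  live B4: {y}→{y}
  live B5: {y}→∅
  live B6: {y}→∅

Interfere edges:
  g — {y}
  j — {y,z}
  u — {y}
  v — {y,z}
  y — {g,j,u,v,z}
  z — {j,v,y}

N(v) = ["y", "z"]

Answer: ["y", "z"]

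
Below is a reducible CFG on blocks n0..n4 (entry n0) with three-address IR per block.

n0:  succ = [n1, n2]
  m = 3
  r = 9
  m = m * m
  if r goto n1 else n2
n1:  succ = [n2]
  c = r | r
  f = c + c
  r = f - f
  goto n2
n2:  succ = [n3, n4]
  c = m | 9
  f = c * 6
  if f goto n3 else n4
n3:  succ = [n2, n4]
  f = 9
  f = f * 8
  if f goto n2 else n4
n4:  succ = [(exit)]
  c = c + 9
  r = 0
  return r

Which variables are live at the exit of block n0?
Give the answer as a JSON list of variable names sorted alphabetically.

def/use:
  n0: {m,r} / ∅
  n1: {c,f,r} / {r}
  n2: {c,f} / {m}
  n3: {f} / ∅
  n4: {c,r} / {c}

Liveness:
  live n0: ∅→{m,r}
  live n1: {m,r}→{m}
  live n2: {m}→{c,m}
  live n3: {c,m}→{c,m}
  live n4: {c}→∅

live-out(n0) = ["m", "r"]

Answer: ["m", "r"]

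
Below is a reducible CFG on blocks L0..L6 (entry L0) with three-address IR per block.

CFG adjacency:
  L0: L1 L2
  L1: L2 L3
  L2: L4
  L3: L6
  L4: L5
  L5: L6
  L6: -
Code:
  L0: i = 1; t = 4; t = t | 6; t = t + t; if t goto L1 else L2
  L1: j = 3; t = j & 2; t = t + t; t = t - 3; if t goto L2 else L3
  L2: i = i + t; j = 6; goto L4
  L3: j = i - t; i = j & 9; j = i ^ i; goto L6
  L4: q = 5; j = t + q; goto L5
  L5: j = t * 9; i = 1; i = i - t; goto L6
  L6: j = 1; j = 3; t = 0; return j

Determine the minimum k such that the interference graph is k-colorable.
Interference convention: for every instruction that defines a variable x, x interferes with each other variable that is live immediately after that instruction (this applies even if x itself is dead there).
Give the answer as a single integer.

Answer: 3

Working:
Block summaries:
  L0: {i,t} / ∅
  L1: {j,t} / ∅
  L2: {i,j} / {i,t}
  L3: {i,j} / {i,t}
  L4: {j,q} / {t}
  L5: {i,j} / {t}
  L6: {j,t} / ∅

Live sets:
  live L0: ∅→{i,t}
  live L1: {i}→{i,t}
  live L2: {i,t}→{t}
  live L3: {i,t}→∅
  live L4: {t}→{t}
  live L5: {t}→∅
  live L6: ∅→∅

Interfere edges:
  i↔{j,t}
  j↔{i,t}
  q↔{t}
  t↔{i,j,q}

Chromatic number:
  lower bound: {i,j,t} mutually conflict ⇒ χ ≥ 3
  assign i→R1 j→R2 q→R1 t→R0 — no edge inside a register ⇒ χ ≤ 3
  χ = 3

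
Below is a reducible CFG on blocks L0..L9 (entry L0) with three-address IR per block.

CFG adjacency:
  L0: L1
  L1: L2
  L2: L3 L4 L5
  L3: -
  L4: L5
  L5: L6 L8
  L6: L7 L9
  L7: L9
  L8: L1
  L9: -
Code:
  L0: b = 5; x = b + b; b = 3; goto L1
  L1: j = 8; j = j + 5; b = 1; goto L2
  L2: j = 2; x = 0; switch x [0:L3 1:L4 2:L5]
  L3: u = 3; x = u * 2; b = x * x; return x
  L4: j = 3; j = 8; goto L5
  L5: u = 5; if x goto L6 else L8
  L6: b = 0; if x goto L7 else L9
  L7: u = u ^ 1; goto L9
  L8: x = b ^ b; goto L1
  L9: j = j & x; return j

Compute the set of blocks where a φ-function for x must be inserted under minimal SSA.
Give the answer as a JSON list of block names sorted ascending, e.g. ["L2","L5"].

Answer: ["L1"]

Derivation:
idom tree: L1←L0 L2←L1 L3←L2 L4←L2 L5←L2 L6←L5 L7←L6 L8←L5 L9←L6
Dom∩ at merges:
  L1: preds {L0,L8}: {L0} ∩ {L0,L1,L2,L5,L8} = {L0}; idom=L0
  L5: preds {L2,L4}: {L0,L1,L2} ∩ {L0,L1,L2,L4} = {L0,L1,L2}; idom=L2
  L9: preds {L6,L7}: {L0,L1,L2,L5,L6} ∩ {L0,L1,L2,L5,L6,L7} = {L0,L1,L2,L5,L6}; idom=L6

Frontier:
  join L1 pred L0: · stop@L0
  join L1 pred L8: L8→L5→L2→L1 stop@L0
  join L5 pred L2: · stop@L2
  join L5 pred L4: L4 stop@L2
  join L9 pred L6: · stop@L6
  join L9 pred L7: L7 stop@L6
  L0 → ∅
  L1 → {L1}
  L2 → {L1}
  L3 → ∅
  L4 → {L5}
  L5 → {L1}
  L6 → ∅
  L7 → {L9}
  L8 → {L1}
  L9 → ∅

φ for x: defs {L0,L2,L3,L8}
  DF⁺ = {L1}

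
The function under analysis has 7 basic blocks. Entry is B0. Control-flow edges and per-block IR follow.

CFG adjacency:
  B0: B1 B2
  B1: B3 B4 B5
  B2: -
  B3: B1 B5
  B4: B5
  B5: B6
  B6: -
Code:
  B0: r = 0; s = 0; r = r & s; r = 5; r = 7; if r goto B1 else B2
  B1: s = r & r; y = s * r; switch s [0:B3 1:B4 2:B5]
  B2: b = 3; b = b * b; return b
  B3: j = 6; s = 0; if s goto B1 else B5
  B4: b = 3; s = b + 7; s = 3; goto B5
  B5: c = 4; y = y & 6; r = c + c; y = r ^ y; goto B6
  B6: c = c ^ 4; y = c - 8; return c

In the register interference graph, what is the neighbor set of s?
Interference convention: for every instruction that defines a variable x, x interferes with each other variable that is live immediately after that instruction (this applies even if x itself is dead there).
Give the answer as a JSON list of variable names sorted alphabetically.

Block summaries:
  B0: {r,s} / ∅
  B1: {s,y} / {r}
  B2: {b} / ∅
  B3: {j,s} / ∅
  B4: {b,s} / ∅
  B5: {c,r,y} / {y}
  B6: {c,y} / {c}

Liveness:
  B0 li=∅ lo={r}
  B1 li={r} lo={r,y}
  B2 li=∅ lo=∅
  B3 li={r,y} lo={r,y}
  B4 li={y} lo={y}
  B5 li={y} lo={c}
  B6 li={c} lo=∅

Interference:
  b↔{y}
  c↔{r,y}
  j↔{r,y}
  r↔{c,j,s,y}
  s↔{r,y}
  y↔{b,c,j,r,s}

N(s) = ["r", "y"]

Answer: ["r", "y"]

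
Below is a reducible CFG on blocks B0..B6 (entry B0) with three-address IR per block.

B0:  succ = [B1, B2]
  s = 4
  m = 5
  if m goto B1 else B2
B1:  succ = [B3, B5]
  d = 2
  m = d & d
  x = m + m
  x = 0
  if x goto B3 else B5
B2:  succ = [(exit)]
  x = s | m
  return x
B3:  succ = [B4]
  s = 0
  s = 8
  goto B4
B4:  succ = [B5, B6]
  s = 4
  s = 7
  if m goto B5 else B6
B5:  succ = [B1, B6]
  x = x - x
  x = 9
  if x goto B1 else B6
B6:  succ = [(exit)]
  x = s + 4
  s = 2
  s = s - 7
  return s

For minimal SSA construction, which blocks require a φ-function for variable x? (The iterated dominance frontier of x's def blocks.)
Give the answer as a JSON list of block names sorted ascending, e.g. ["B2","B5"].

Answer: ["B1", "B6"]

Working:
idom tree: B1←B0 B2←B0 B3←B1 B4←B3 B5←B1 B6←B1
Dom∩ at merges:
  B1: preds {B0,B5}: {B0} ∩ {B0,B1,B5} = {B0}; idom=B0
  B5: preds {B1,B4}: {B0,B1} ∩ {B0,B1,B3,B4} = {B0,B1}; idom=B1
  B6: preds {B4,B5}: {B0,B1,B3,B4} ∩ {B0,B1,B5} = {B0,B1}; idom=B1

DF derivation:
  join B1 pred B0: · stop@B0
  join B1 pred B5: B5→B1 stop@B0
  join B5 pred B1: · stop@B1
  join B5 pred B4: B4→B3 stop@B1
  join B6 pred B4: B4→B3 stop@B1
  join B6 pred B5: B5 stop@B1
  B0 → ∅
  B1 → {B1}
  B2 → ∅
  B3 → {B5,B6}
  B4 → {B5,B6}
  B5 → {B1,B6}
  B6 → ∅

φ for x: defs {B1,B2,B5,B6}
  DF⁺ = {B1,B6}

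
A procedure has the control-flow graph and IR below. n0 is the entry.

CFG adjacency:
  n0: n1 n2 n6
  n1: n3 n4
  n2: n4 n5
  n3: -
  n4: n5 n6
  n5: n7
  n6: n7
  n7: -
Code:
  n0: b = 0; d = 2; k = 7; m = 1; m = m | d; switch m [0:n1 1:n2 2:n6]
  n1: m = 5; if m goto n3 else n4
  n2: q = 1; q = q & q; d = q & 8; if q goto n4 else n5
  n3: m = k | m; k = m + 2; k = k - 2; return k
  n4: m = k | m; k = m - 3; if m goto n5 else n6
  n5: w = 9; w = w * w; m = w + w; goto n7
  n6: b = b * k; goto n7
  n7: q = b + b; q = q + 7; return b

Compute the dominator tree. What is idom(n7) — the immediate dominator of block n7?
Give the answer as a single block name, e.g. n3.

idom tree: n1←n0 n2←n0 n3←n1 n4←n0 n5←n0 n6←n0 n7←n0
Dom∩ at merges:
  n4: preds {n1,n2}: {n0,n1} ∩ {n0,n2} = {n0}; idom=n0
  n5: preds {n2,n4}: {n0,n2} ∩ {n0,n4} = {n0}; idom=n0
  n6: preds {n0,n4}: {n0} ∩ {n0,n4} = {n0}; idom=n0
  n7: preds {n5,n6}: {n0,n5} ∩ {n0,n6} = {n0}; idom=n0

idom(n7) = n0

Answer: n0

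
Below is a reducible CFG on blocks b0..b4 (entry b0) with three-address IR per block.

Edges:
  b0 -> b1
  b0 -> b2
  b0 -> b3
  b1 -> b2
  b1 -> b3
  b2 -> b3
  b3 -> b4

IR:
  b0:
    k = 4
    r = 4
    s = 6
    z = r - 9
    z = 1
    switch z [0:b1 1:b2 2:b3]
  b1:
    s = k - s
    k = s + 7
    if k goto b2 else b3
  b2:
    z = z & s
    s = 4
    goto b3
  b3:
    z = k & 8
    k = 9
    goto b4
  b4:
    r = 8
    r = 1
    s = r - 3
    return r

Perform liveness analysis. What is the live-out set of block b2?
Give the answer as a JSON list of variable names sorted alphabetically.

Answer: ["k"]

Analysis:
Per-block:
  b0 def {k,r,s,z} use ∅
  b1 def {k,s} use {k,s}
  b2 def {s,z} use {s,z}
  b3 def {k,z} use {k}
  b4 def {r,s} use ∅

Backward fixpoint:
  live b0: ∅→{k,s,z}
  live b1: {k,s,z}→{k,s,z}
  live b2: {k,s,z}→{k}
  live b3: {k}→∅
  live b4: ∅→∅

live-out(b2) = ["k"]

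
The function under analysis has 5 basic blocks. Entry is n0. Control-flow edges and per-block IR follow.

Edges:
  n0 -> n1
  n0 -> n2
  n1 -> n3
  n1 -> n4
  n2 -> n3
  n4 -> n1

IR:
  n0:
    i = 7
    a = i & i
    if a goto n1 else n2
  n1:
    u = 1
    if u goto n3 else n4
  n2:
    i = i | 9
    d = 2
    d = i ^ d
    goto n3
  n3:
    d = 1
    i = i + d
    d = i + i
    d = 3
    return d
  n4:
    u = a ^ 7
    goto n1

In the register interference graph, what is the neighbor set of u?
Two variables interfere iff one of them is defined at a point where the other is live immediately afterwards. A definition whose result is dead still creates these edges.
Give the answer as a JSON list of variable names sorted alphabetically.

Answer: ["a", "i"]

Working:
Per-block:
  n0 def {a,i} use ∅
  n1 def {u} use ∅
  n2 def {d,i} use {i}
  n3 def {d,i} use {i}
  n4 def {u} use {a}

Live sets:
  n0: in=∅ out={a,i}
  n1: in={a,i} out={a,i}
  n2: in={i} out={i}
  n3: in={i} out=∅
  n4: in={a,i} out={a,i}

Interfere edges:
  a: {i,u}
  d: {i}
  i: {a,d,u}
  u: {a,i}

N(u) = ["a", "i"]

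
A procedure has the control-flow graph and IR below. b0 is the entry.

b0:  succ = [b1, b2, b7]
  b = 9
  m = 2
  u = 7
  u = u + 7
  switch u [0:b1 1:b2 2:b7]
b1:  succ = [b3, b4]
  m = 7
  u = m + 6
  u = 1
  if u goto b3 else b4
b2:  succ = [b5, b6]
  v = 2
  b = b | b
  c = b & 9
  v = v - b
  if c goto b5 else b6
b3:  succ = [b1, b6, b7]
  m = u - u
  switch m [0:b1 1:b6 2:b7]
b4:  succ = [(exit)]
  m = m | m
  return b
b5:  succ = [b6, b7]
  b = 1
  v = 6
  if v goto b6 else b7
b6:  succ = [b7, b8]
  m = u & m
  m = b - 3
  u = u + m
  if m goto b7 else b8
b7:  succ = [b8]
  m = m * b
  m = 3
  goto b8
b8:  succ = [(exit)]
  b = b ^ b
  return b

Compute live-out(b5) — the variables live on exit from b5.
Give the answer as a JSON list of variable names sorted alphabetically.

Answer: ["b", "m", "u"]

Analysis:
def/use:
  b0: def={b,m,u} ue=∅
  b1: def={m,u} ue=∅
  b2: def={b,c,v} ue={b}
  b3: def={m} ue={u}
  b4: def={m} ue={b,m}
  b5: def={b,v} ue=∅
  b6: def={m,u} ue={b,m,u}
  b7: def={m} ue={b,m}
  b8: def={b} ue={b}

Liveness:
  live b0: ∅→{b,m,u}
  live b1: {b}→{b,m,u}
  live b2: {b,m,u}→{b,m,u}
  live b3: {b,u}→{b,m,u}
  live b4: {b,m}→∅
  live b5: {m,u}→{b,m,u}
  live b6: {b,m,u}→{b,m}
  live b7: {b,m}→{b}
  live b8: {b}→∅

live-out(b5) = ["b", "m", "u"]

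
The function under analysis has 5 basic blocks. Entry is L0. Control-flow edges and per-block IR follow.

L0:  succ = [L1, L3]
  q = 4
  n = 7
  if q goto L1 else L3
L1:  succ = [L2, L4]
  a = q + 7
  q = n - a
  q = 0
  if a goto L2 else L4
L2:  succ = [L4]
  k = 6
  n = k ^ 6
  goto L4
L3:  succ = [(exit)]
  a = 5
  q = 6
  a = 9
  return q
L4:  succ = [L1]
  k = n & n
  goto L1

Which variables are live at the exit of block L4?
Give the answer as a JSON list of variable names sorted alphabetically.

Block summaries:
  L0 def {n,q} use ∅
  L1 def {a,q} use {n,q}
  L2 def {k,n} use ∅
  L3 def {a,q} use ∅
  L4 def {k} use {n}

Live sets:
  L0 li=∅ lo={n,q}
  L1 li={n,q} lo={n,q}
  L2 li={q} lo={n,q}
  L3 li=∅ lo=∅
  L4 li={n,q} lo={n,q}

live-out(L4) = ["n", "q"]

Answer: ["n", "q"]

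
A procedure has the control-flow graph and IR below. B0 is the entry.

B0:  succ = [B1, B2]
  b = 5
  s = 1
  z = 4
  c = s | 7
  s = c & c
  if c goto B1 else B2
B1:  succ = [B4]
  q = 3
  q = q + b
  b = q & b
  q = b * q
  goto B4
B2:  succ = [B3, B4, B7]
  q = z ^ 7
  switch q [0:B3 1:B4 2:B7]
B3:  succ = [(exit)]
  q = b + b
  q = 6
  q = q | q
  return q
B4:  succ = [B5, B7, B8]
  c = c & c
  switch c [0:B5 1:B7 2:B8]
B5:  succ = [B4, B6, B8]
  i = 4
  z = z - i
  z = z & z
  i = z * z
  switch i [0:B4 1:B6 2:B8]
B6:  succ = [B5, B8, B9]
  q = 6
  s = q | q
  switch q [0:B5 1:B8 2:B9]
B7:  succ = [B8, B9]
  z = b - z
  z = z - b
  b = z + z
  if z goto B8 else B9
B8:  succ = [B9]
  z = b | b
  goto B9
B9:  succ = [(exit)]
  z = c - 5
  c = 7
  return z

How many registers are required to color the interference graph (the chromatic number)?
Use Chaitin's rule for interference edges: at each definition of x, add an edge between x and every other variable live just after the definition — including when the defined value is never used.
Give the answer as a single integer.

Answer: 5

Working:
def/use:
  B0: {b,c,s,z} / ∅
  B1: {b,q} / {b}
  B2: {q} / {z}
  B3: {q} / {b}
  B4: {c} / {c}
  B5: {i,z} / {z}
  B6: {q,s} / ∅
  B7: {b,z} / {b,z}
  B8: {z} / {b}
  B9: {c,z} / {c}

Live sets:
  B0 li=∅ lo={b,c,z}
  B1 li={b,c,z} lo={b,c,z}
  B2 li={b,c,z} lo={b,c,z}
  B3 li={b} lo=∅
  B4 li={b,c,z} lo={b,c,z}
  B5 li={b,c,z} lo={b,c,z}
  B6 li={b,c,z} lo={b,c,z}
  B7 li={b,c,z} lo={b,c}
  B8 li={b,c} lo={c}
  B9 li={c} lo=∅

Interfere edges:
  b↔{c,i,q,s,z}
  c↔{b,i,q,s,z}
  i↔{b,c,z}
  q↔{b,c,s,z}
  s↔{b,c,q,z}
  z↔{b,c,i,q,s}

Registers:
  {b,c,q,s,z} pairwise interfere (5-clique) ⇒ χ ≥ 5
  5-colouring: R0={b}  R1={c}  R2={z}  R3={i,q}  R4={s}
  χ = 5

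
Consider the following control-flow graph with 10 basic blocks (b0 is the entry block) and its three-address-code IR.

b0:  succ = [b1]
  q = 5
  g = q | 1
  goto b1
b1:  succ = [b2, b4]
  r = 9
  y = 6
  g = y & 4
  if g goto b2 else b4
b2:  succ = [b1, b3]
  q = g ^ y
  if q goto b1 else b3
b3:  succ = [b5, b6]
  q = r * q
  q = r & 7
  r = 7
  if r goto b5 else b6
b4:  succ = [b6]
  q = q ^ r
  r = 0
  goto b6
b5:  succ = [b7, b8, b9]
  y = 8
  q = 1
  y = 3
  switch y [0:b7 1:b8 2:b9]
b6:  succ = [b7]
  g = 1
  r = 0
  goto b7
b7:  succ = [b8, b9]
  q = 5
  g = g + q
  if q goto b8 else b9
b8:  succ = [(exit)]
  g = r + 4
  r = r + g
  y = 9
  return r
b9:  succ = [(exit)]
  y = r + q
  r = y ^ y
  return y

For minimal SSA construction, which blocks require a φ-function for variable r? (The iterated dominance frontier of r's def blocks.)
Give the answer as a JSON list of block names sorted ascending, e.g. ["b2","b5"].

idom tree: b1←b0 b2←b1 b3←b2 b4←b1 b5←b3 b6←b1 b7←b1 b8←b1 b9←b1
Join-block Dom:
  b1: preds {b0,b2}: {b0} ∩ {b0,b1,b2} = {b0}; idom=b0
  b6: preds {b3,b4}: {b0,b1,b2,b3} ∩ {b0,b1,b4} = {b0,b1}; idom=b1
  b7: preds {b5,b6}: {b0,b1,b2,b3,b5} ∩ {b0,b1,b6} = {b0,b1}; idom=b1
  b8: preds {b5,b7}: {b0,b1,b2,b3,b5} ∩ {b0,b1,b7} = {b0,b1}; idom=b1
  b9: preds {b5,b7}: {b0,b1,b2,b3,b5} ∩ {b0,b1,b7} = {b0,b1}; idom=b1

DF derivation:
  b1←b0: walk · to b0
  b1←b2: walk b2→b1 to b0
  b6←b3: walk b3→b2 to b1
  b6←b4: walk b4 to b1
  b7←b5: walk b5→b3→b2 to b1
  b7←b6: walk b6 to b1
  b8←b5: walk b5→b3→b2 to b1
  b8←b7: walk b7 to b1
  b9←b5: walk b5→b3→b2 to b1
  b9←b7: walk b7 to b1
  DF(b0)=∅
  DF(b1)={b1}
  DF(b2)={b1,b6,b7,b8,b9}
  DF(b3)={b6,b7,b8,b9}
  DF(b4)={b6}
  DF(b5)={b7,b8,b9}
  DF(b6)={b7}
  DF(b7)={b8,b9}
  DF(b8)=∅
  DF(b9)=∅

φ for r: defs {b1,b3,b4,b6,b8,b9}
  DF⁺ = {b1,b6,b7,b8,b9}

Answer: ["b1", "b6", "b7", "b8", "b9"]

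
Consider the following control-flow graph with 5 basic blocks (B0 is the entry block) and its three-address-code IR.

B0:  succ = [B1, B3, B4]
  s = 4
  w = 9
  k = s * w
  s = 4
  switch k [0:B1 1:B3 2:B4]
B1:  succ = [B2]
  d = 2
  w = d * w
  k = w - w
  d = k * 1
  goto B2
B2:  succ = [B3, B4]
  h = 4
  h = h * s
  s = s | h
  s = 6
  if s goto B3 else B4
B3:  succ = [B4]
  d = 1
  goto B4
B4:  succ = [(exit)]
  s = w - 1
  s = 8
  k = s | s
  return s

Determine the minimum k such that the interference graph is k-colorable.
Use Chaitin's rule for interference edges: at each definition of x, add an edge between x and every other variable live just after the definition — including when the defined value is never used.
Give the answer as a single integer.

Answer: 3

Derivation:
def/use:
  B0: def={k,s,w} ue=∅
  B1: def={d,k,w} ue={w}
  B2: def={h,s} ue={s}
  B3: def={d} ue=∅
  B4: def={k,s} ue={w}

Live sets:
  live B0: ∅→{s,w}
  live B1: {s,w}→{s,w}
  live B2: {s,w}→{w}
  live B3: {w}→{w}
  live B4: {w}→∅

Conflict graph:
  d: {s,w}
  h: {s,w}
  k: {s,w}
  s: {d,h,k,w}
  w: {d,h,k,s}

Chromatic number:
  lower bound: {d,s,w} mutually conflict ⇒ χ ≥ 3
  3-colouring: r0={s}  r1={w}  r2={d,h,k}
  χ = 3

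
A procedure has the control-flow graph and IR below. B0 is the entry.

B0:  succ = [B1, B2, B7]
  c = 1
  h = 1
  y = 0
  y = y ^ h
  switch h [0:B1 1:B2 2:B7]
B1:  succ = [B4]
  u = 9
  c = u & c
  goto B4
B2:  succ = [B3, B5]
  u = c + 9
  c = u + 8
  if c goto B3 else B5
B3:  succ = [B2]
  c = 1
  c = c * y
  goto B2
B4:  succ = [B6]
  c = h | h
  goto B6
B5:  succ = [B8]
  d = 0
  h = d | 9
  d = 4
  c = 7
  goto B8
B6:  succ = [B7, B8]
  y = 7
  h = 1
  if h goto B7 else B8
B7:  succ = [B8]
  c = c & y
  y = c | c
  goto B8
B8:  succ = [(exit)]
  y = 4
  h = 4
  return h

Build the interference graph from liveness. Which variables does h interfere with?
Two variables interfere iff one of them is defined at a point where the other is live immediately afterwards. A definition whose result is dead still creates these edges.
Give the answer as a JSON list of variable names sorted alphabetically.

Block summaries:
  B0 def {c,h,y} use ∅
  B1 def {c,u} use {c}
  B2 def {c,u} use {c}
  B3 def {c} use {y}
  B4 def {c} use {h}
  B5 def {c,d,h} use ∅
  B6 def {h,y} use ∅
  B7 def {c,y} use {c,y}
  B8 def {h,y} use ∅

Live sets:
  live B0: ∅→{c,h,y}
  live B1: {c,h}→{h}
  live B2: {c,y}→{y}
  live B3: {y}→{c,y}
  live B4: {h}→{c}
  live B5: ∅→∅
  live B6: {c}→{c,y}
  live B7: {c,y}→∅
  live B8: ∅→∅

Interfere edges:
  c: {h,u,y}
  d: ∅
  h: {c,u,y}
  u: {c,h,y}
  y: {c,h,u}

N(h) = ["c", "u", "y"]

Answer: ["c", "u", "y"]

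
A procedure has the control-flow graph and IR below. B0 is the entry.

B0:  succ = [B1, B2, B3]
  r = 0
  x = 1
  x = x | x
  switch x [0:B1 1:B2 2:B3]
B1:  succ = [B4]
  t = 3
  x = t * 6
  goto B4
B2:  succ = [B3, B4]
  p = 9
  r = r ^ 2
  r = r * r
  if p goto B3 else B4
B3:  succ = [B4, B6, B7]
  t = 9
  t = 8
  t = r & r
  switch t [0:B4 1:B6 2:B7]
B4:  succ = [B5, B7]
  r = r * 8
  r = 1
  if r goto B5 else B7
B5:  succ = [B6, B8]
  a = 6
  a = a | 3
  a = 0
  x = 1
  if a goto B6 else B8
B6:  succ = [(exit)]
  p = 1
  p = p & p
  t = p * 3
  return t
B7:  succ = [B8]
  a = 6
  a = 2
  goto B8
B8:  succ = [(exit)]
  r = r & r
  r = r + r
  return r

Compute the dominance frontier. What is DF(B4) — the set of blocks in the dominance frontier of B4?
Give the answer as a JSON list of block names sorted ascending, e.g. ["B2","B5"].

Answer: ["B6", "B7", "B8"]

Analysis:
idom tree: B1←B0 B2←B0 B3←B0 B4←B0 B5←B4 B6←B0 B7←B0 B8←B0
Dom∩ at merges:
  B3: preds {B0,B2}: {B0} ∩ {B0,B2} = {B0}; idom=B0
  B4: preds {B1,B2,B3}: {B0,B1} ∩ {B0,B2} ∩ {B0,B3} = {B0}; idom=B0
  B6: preds {B3,B5}: {B0,B3} ∩ {B0,B4,B5} = {B0}; idom=B0
  B7: preds {B3,B4}: {B0,B3} ∩ {B0,B4} = {B0}; idom=B0
  B8: preds {B5,B7}: {B0,B4,B5} ∩ {B0,B7} = {B0}; idom=B0

Frontier:
  B3←B0: walk · to B0
  B3←B2: walk B2 to B0
  B4←B1: walk B1 to B0
  B4←B2: walk B2 to B0
  B4←B3: walk B3 to B0
  B6←B3: walk B3 to B0
  B6←B5: walk B5→B4 to B0
  B7←B3: walk B3 to B0
  B7←B4: walk B4 to B0
  B8←B5: walk B5→B4 to B0
  B8←B7: walk B7 to B0
  DF(B0)=∅
  DF(B1)={B4}
  DF(B2)={B3,B4}
  DF(B3)={B4,B6,B7}
  DF(B4)={B6,B7,B8}
  DF(B5)={B6,B8}
  DF(B6)=∅
  DF(B7)={B8}
  DF(B8)=∅

DF(B4) = ["B6", "B7", "B8"]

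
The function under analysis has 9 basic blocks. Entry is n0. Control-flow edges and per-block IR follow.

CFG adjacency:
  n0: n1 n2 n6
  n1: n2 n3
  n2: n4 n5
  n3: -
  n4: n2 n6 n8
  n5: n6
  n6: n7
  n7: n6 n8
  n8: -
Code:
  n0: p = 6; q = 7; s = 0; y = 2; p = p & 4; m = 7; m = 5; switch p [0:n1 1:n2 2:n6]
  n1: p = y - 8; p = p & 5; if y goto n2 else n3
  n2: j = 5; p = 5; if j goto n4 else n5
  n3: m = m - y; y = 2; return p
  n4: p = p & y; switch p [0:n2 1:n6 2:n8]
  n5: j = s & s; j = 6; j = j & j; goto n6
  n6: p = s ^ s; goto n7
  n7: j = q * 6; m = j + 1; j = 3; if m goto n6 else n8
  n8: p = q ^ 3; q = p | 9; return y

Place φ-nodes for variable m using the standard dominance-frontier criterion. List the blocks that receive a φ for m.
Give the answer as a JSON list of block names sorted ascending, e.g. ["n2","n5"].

Answer: ["n6", "n8"]

Working:
idom tree: n1←n0 n2←n0 n3←n1 n4←n2 n5←n2 n6←n0 n7←n6 n8←n0
Join-block Dom:
  n2: preds {n0,n1,n4}: {n0} ∩ {n0,n1} ∩ {n0,n2,n4} = {n0}; idom=n0
  n6: preds {n0,n4,n5,n7}: {n0} ∩ {n0,n2,n4} ∩ {n0,n2,n5} ∩ {n0,n6,n7} = {n0}; idom=n0
  n8: preds {n4,n7}: {n0,n2,n4} ∩ {n0,n6,n7} = {n0}; idom=n0

Frontier:
  n2←n0: walk · to n0
  n2←n1: walk n1 to n0
  n2←n4: walk n4→n2 to n0
  n6←n0: walk · to n0
  n6←n4: walk n4→n2 to n0
  n6←n5: walk n5→n2 to n0
  n6←n7: walk n7→n6 to n0
  n8←n4: walk n4→n2 to n0
  n8←n7: walk n7→n6 to n0
  n0: DF=∅
  n1: DF={n2}
  n2: DF={n2,n6,n8}
  n3: DF=∅
  n4: DF={n2,n6,n8}
  n5: DF={n6}
  n6: DF={n6,n8}
  n7: DF={n6,n8}
  n8: DF=∅

φ for m: defs {n0,n3,n7}
  DF⁺ = {n6,n8}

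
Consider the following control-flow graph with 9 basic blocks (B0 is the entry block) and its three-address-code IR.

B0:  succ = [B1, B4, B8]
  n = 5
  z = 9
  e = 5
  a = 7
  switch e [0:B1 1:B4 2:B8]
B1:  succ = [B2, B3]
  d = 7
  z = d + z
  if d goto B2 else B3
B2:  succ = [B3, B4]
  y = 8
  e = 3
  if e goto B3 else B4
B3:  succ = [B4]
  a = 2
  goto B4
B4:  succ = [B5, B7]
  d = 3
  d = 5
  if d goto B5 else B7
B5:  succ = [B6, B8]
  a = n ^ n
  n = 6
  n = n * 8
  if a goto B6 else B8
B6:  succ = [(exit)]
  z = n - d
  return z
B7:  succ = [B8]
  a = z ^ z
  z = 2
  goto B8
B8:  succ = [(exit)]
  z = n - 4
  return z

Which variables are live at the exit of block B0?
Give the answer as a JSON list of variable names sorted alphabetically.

Per-block:
  B0: def={a,e,n,z} ue=∅
  B1: def={d,z} ue={z}
  B2: def={e,y} ue=∅
  B3: def={a} ue=∅
  B4: def={d} ue=∅
  B5: def={a,n} ue={n}
  B6: def={z} ue={d,n}
  B7: def={a,z} ue={z}
  B8: def={z} ue={n}

Liveness:
  live B0: ∅→{n,z}
  live B1: {n,z}→{n,z}
  live B2: {n,z}→{n,z}
  live B3: {n,z}→{n,z}
  live B4: {n,z}→{d,n,z}
  live B5: {d,n}→{d,n}
  live B6: {d,n}→∅
  live B7: {n,z}→{n}
  live B8: {n}→∅

live-out(B0) = ["n", "z"]

Answer: ["n", "z"]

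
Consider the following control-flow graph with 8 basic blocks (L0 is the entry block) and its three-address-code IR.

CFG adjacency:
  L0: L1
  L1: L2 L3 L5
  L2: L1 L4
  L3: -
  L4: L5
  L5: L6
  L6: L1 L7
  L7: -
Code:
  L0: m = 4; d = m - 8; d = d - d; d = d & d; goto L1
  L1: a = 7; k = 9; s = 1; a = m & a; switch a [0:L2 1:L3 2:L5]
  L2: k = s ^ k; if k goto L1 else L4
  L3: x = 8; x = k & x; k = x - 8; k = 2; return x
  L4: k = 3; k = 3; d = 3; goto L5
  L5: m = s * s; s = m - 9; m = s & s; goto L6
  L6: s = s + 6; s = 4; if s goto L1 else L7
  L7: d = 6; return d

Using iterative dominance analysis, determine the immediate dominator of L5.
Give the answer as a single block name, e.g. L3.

Answer: L1

Analysis:
idom tree: L1←L0 L2←L1 L3←L1 L4←L2 L5←L1 L6←L5 L7←L6
Dom at joins:
  L1: preds {L0,L2,L6}: {L0} ∩ {L0,L1,L2} ∩ {L0,L1,L5,L6} = {L0}; idom=L0
  L5: preds {L1,L4}: {L0,L1} ∩ {L0,L1,L2,L4} = {L0,L1}; idom=L1

idom(L5) = L1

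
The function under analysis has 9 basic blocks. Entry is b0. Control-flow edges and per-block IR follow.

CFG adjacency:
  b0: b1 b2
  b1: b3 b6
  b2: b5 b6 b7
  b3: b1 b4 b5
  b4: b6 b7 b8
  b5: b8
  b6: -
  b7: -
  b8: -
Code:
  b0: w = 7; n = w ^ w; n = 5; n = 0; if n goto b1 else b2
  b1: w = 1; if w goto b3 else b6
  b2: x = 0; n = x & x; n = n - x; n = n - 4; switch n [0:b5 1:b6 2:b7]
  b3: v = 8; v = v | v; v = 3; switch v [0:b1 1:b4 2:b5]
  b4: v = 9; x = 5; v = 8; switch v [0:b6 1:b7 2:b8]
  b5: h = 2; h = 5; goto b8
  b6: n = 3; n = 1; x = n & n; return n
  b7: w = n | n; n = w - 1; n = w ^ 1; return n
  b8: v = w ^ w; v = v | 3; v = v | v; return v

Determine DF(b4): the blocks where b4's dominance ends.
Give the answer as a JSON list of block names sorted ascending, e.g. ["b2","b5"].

Answer: ["b6", "b7", "b8"]

Derivation:
idom tree: b1←b0 b2←b0 b3←b1 b4←b3 b5←b0 b6←b0 b7←b0 b8←b0
Dom∩ at merges:
  b1: preds {b0,b3}: {b0} ∩ {b0,b1,b3} = {b0}; idom=b0
  b5: preds {b2,b3}: {b0,b2} ∩ {b0,b1,b3} = {b0}; idom=b0
  b6: preds {b1,b2,b4}: {b0,b1} ∩ {b0,b2} ∩ {b0,b1,b3,b4} = {b0}; idom=b0
  b7: preds {b2,b4}: {b0,b2} ∩ {b0,b1,b3,b4} = {b0}; idom=b0
  b8: preds {b4,b5}: {b0,b1,b3,b4} ∩ {b0,b5} = {b0}; idom=b0

DF walk-up:
  join b1 pred b0: · stop@b0
  join b1 pred b3: b3→b1 stop@b0
  join b5 pred b2: b2 stop@b0
  join b5 pred b3: b3→b1 stop@b0
  join b6 pred b1: b1 stop@b0
  join b6 pred b2: b2 stop@b0
  join b6 pred b4: b4→b3→b1 stop@b0
  join b7 pred b2: b2 stop@b0
  join b7 pred b4: b4→b3→b1 stop@b0
  join b8 pred b4: b4→b3→b1 stop@b0
  join b8 pred b5: b5 stop@b0
  b0: DF=∅
  b1: DF={b1,b5,b6,b7,b8}
  b2: DF={b5,b6,b7}
  b3: DF={b1,b5,b6,b7,b8}
  b4: DF={b6,b7,b8}
  b5: DF={b8}
  b6: DF=∅
  b7: DF=∅
  b8: DF=∅

DF(b4) = ["b6", "b7", "b8"]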